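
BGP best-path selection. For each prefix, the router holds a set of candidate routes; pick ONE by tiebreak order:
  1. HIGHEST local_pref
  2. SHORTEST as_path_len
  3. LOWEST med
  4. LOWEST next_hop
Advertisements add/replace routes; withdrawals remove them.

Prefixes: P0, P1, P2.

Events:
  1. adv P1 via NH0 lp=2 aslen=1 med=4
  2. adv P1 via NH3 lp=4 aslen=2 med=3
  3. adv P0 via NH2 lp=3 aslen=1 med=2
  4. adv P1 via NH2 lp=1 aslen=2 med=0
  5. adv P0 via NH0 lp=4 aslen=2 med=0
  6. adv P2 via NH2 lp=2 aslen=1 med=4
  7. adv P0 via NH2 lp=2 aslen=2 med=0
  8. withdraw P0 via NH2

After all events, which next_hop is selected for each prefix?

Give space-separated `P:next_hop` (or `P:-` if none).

Op 1: best P0=- P1=NH0 P2=-
Op 2: best P0=- P1=NH3 P2=-
Op 3: best P0=NH2 P1=NH3 P2=-
Op 4: best P0=NH2 P1=NH3 P2=-
Op 5: best P0=NH0 P1=NH3 P2=-
Op 6: best P0=NH0 P1=NH3 P2=NH2
Op 7: best P0=NH0 P1=NH3 P2=NH2
Op 8: best P0=NH0 P1=NH3 P2=NH2

Answer: P0:NH0 P1:NH3 P2:NH2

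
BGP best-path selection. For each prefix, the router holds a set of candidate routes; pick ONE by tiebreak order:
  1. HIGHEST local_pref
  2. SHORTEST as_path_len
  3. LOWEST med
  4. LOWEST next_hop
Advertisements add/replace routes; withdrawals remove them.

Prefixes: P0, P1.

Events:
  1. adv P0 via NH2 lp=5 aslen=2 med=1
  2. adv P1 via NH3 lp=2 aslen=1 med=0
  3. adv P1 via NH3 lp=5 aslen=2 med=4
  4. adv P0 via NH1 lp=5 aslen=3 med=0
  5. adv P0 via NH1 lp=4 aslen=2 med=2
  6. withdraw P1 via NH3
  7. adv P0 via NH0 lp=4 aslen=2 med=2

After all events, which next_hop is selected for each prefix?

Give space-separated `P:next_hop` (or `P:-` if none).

Answer: P0:NH2 P1:-

Derivation:
Op 1: best P0=NH2 P1=-
Op 2: best P0=NH2 P1=NH3
Op 3: best P0=NH2 P1=NH3
Op 4: best P0=NH2 P1=NH3
Op 5: best P0=NH2 P1=NH3
Op 6: best P0=NH2 P1=-
Op 7: best P0=NH2 P1=-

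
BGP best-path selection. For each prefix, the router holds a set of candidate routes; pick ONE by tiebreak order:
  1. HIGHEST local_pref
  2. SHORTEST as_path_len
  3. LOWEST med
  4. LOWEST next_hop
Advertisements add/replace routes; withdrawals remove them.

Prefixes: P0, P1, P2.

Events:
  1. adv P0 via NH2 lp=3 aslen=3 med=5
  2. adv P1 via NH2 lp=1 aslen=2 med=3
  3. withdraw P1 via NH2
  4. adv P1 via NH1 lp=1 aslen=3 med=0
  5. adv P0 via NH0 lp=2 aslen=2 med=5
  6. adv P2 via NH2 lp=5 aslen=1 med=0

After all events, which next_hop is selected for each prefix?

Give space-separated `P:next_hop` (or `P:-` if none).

Answer: P0:NH2 P1:NH1 P2:NH2

Derivation:
Op 1: best P0=NH2 P1=- P2=-
Op 2: best P0=NH2 P1=NH2 P2=-
Op 3: best P0=NH2 P1=- P2=-
Op 4: best P0=NH2 P1=NH1 P2=-
Op 5: best P0=NH2 P1=NH1 P2=-
Op 6: best P0=NH2 P1=NH1 P2=NH2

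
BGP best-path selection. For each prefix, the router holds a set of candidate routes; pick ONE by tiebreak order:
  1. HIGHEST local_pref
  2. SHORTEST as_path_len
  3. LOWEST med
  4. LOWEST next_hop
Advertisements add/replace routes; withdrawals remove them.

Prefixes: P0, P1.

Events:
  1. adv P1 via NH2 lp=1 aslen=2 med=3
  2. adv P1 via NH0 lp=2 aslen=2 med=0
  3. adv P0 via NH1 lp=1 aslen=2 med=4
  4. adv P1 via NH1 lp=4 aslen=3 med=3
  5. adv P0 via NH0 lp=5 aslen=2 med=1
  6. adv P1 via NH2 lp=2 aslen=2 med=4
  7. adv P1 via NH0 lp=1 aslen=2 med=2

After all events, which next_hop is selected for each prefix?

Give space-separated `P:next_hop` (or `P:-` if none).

Answer: P0:NH0 P1:NH1

Derivation:
Op 1: best P0=- P1=NH2
Op 2: best P0=- P1=NH0
Op 3: best P0=NH1 P1=NH0
Op 4: best P0=NH1 P1=NH1
Op 5: best P0=NH0 P1=NH1
Op 6: best P0=NH0 P1=NH1
Op 7: best P0=NH0 P1=NH1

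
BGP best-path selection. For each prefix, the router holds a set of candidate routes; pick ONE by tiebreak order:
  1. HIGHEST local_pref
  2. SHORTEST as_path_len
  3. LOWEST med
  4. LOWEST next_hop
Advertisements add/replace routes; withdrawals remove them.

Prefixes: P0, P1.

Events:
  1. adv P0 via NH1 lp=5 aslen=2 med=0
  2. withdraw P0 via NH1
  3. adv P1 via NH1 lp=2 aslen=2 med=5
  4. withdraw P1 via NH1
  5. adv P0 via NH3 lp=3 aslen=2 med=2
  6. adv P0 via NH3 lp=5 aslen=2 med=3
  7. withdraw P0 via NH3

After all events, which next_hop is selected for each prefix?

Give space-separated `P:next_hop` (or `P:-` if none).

Op 1: best P0=NH1 P1=-
Op 2: best P0=- P1=-
Op 3: best P0=- P1=NH1
Op 4: best P0=- P1=-
Op 5: best P0=NH3 P1=-
Op 6: best P0=NH3 P1=-
Op 7: best P0=- P1=-

Answer: P0:- P1:-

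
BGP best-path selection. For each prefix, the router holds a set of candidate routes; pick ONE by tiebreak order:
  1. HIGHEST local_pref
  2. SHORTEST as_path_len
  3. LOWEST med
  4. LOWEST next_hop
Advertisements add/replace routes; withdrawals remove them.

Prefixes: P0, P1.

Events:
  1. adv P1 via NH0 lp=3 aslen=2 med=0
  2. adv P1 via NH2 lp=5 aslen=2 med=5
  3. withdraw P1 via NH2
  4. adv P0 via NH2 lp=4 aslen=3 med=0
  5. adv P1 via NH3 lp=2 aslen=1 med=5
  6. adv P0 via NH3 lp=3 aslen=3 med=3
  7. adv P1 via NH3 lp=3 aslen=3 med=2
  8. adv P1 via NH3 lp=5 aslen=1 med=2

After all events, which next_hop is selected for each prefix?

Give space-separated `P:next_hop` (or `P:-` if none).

Answer: P0:NH2 P1:NH3

Derivation:
Op 1: best P0=- P1=NH0
Op 2: best P0=- P1=NH2
Op 3: best P0=- P1=NH0
Op 4: best P0=NH2 P1=NH0
Op 5: best P0=NH2 P1=NH0
Op 6: best P0=NH2 P1=NH0
Op 7: best P0=NH2 P1=NH0
Op 8: best P0=NH2 P1=NH3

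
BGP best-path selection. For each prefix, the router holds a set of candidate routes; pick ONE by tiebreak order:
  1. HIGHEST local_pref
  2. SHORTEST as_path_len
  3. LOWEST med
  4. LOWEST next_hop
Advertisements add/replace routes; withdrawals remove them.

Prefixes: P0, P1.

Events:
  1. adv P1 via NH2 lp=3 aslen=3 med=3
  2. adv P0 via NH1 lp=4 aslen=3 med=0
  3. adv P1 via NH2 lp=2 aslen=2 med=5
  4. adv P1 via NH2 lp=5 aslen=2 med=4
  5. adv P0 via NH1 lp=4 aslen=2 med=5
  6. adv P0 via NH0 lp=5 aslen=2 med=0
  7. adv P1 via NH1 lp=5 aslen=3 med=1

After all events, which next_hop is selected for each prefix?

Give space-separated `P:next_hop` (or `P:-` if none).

Op 1: best P0=- P1=NH2
Op 2: best P0=NH1 P1=NH2
Op 3: best P0=NH1 P1=NH2
Op 4: best P0=NH1 P1=NH2
Op 5: best P0=NH1 P1=NH2
Op 6: best P0=NH0 P1=NH2
Op 7: best P0=NH0 P1=NH2

Answer: P0:NH0 P1:NH2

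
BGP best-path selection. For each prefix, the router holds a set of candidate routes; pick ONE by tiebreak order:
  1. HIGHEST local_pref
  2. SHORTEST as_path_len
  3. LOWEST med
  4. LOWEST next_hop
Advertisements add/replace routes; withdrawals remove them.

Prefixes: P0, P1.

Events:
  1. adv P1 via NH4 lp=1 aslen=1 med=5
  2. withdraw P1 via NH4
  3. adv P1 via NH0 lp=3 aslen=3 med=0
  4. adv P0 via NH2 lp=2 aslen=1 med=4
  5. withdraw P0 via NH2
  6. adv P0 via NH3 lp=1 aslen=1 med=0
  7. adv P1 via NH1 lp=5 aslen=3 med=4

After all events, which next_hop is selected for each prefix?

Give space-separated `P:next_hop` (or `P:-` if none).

Answer: P0:NH3 P1:NH1

Derivation:
Op 1: best P0=- P1=NH4
Op 2: best P0=- P1=-
Op 3: best P0=- P1=NH0
Op 4: best P0=NH2 P1=NH0
Op 5: best P0=- P1=NH0
Op 6: best P0=NH3 P1=NH0
Op 7: best P0=NH3 P1=NH1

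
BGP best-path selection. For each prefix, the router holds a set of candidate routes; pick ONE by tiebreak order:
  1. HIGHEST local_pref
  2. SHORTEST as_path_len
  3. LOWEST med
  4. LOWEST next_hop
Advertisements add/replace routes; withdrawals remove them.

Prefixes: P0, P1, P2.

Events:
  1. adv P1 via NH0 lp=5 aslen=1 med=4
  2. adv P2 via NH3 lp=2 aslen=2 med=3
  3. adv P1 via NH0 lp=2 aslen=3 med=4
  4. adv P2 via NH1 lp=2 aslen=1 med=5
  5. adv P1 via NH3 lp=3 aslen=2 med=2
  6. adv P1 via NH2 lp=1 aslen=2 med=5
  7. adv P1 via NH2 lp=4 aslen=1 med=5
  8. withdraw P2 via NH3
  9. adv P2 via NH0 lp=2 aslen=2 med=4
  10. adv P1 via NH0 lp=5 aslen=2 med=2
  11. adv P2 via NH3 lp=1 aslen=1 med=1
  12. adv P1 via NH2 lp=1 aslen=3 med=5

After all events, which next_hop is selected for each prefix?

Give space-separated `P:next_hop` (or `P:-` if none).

Op 1: best P0=- P1=NH0 P2=-
Op 2: best P0=- P1=NH0 P2=NH3
Op 3: best P0=- P1=NH0 P2=NH3
Op 4: best P0=- P1=NH0 P2=NH1
Op 5: best P0=- P1=NH3 P2=NH1
Op 6: best P0=- P1=NH3 P2=NH1
Op 7: best P0=- P1=NH2 P2=NH1
Op 8: best P0=- P1=NH2 P2=NH1
Op 9: best P0=- P1=NH2 P2=NH1
Op 10: best P0=- P1=NH0 P2=NH1
Op 11: best P0=- P1=NH0 P2=NH1
Op 12: best P0=- P1=NH0 P2=NH1

Answer: P0:- P1:NH0 P2:NH1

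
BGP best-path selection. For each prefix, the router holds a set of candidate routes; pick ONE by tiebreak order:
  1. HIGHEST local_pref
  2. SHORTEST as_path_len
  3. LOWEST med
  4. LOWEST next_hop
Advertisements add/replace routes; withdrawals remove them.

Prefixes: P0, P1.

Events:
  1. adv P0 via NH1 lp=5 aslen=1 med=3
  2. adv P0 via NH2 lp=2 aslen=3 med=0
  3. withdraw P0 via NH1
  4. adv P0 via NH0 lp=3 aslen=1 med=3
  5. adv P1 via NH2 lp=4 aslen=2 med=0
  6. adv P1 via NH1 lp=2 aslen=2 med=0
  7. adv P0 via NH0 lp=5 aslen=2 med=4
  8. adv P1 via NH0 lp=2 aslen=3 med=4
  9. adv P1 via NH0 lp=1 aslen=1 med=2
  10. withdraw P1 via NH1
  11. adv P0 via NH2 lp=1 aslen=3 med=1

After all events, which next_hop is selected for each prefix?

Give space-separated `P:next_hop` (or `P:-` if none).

Answer: P0:NH0 P1:NH2

Derivation:
Op 1: best P0=NH1 P1=-
Op 2: best P0=NH1 P1=-
Op 3: best P0=NH2 P1=-
Op 4: best P0=NH0 P1=-
Op 5: best P0=NH0 P1=NH2
Op 6: best P0=NH0 P1=NH2
Op 7: best P0=NH0 P1=NH2
Op 8: best P0=NH0 P1=NH2
Op 9: best P0=NH0 P1=NH2
Op 10: best P0=NH0 P1=NH2
Op 11: best P0=NH0 P1=NH2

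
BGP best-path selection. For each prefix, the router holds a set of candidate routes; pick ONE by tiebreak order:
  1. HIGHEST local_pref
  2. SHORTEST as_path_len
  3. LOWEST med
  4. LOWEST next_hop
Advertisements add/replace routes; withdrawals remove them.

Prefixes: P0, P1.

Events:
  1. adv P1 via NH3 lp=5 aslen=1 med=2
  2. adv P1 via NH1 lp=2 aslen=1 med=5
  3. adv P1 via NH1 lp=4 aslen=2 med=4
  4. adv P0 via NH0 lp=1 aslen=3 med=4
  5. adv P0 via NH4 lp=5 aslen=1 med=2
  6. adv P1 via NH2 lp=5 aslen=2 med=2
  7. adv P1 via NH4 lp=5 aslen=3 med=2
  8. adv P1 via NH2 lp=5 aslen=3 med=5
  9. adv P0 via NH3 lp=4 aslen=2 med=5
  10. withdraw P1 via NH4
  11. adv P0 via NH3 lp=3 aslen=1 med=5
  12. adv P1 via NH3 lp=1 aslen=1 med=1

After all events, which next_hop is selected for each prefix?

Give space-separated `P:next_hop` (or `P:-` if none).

Answer: P0:NH4 P1:NH2

Derivation:
Op 1: best P0=- P1=NH3
Op 2: best P0=- P1=NH3
Op 3: best P0=- P1=NH3
Op 4: best P0=NH0 P1=NH3
Op 5: best P0=NH4 P1=NH3
Op 6: best P0=NH4 P1=NH3
Op 7: best P0=NH4 P1=NH3
Op 8: best P0=NH4 P1=NH3
Op 9: best P0=NH4 P1=NH3
Op 10: best P0=NH4 P1=NH3
Op 11: best P0=NH4 P1=NH3
Op 12: best P0=NH4 P1=NH2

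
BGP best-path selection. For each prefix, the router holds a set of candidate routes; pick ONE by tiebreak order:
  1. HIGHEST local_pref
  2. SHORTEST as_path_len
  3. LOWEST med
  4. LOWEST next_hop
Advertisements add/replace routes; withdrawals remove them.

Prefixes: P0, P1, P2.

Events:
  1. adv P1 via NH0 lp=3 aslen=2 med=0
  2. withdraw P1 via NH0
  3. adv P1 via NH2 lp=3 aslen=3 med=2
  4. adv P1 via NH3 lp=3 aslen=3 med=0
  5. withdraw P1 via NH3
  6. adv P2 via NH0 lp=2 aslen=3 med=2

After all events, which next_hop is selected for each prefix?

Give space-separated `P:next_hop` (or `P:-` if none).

Answer: P0:- P1:NH2 P2:NH0

Derivation:
Op 1: best P0=- P1=NH0 P2=-
Op 2: best P0=- P1=- P2=-
Op 3: best P0=- P1=NH2 P2=-
Op 4: best P0=- P1=NH3 P2=-
Op 5: best P0=- P1=NH2 P2=-
Op 6: best P0=- P1=NH2 P2=NH0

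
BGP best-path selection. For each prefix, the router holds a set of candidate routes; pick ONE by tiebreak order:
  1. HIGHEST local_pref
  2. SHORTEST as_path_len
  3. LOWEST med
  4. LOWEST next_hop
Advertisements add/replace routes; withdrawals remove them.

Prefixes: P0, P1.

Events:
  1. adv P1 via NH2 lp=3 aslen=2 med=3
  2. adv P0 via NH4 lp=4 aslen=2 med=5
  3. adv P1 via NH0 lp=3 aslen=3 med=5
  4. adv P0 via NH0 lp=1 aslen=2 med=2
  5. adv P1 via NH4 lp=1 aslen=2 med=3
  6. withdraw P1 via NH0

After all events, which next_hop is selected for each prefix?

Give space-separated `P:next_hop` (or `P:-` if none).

Op 1: best P0=- P1=NH2
Op 2: best P0=NH4 P1=NH2
Op 3: best P0=NH4 P1=NH2
Op 4: best P0=NH4 P1=NH2
Op 5: best P0=NH4 P1=NH2
Op 6: best P0=NH4 P1=NH2

Answer: P0:NH4 P1:NH2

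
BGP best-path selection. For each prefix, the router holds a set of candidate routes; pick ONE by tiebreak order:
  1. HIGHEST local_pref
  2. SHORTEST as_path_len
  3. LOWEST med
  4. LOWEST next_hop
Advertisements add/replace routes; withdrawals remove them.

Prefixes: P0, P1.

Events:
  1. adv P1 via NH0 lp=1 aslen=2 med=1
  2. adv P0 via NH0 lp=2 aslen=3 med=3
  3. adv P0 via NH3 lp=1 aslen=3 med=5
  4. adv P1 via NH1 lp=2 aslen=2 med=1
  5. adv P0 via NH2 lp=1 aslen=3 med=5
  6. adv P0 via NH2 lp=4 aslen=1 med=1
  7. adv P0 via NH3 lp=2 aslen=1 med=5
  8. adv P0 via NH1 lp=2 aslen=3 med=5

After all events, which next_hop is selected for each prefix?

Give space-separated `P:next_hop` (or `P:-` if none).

Op 1: best P0=- P1=NH0
Op 2: best P0=NH0 P1=NH0
Op 3: best P0=NH0 P1=NH0
Op 4: best P0=NH0 P1=NH1
Op 5: best P0=NH0 P1=NH1
Op 6: best P0=NH2 P1=NH1
Op 7: best P0=NH2 P1=NH1
Op 8: best P0=NH2 P1=NH1

Answer: P0:NH2 P1:NH1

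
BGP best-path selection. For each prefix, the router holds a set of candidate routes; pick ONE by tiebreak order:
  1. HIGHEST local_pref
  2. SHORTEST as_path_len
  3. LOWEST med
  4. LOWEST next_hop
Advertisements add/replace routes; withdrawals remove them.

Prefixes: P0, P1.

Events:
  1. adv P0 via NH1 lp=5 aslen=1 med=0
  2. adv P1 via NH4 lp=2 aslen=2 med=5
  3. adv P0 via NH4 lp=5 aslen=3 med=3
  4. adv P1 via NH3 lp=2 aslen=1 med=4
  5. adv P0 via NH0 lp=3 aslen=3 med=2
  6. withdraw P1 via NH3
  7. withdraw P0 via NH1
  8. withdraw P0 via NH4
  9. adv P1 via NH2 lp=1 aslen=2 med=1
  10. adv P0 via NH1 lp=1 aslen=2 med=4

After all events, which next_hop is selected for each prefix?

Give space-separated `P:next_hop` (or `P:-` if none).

Answer: P0:NH0 P1:NH4

Derivation:
Op 1: best P0=NH1 P1=-
Op 2: best P0=NH1 P1=NH4
Op 3: best P0=NH1 P1=NH4
Op 4: best P0=NH1 P1=NH3
Op 5: best P0=NH1 P1=NH3
Op 6: best P0=NH1 P1=NH4
Op 7: best P0=NH4 P1=NH4
Op 8: best P0=NH0 P1=NH4
Op 9: best P0=NH0 P1=NH4
Op 10: best P0=NH0 P1=NH4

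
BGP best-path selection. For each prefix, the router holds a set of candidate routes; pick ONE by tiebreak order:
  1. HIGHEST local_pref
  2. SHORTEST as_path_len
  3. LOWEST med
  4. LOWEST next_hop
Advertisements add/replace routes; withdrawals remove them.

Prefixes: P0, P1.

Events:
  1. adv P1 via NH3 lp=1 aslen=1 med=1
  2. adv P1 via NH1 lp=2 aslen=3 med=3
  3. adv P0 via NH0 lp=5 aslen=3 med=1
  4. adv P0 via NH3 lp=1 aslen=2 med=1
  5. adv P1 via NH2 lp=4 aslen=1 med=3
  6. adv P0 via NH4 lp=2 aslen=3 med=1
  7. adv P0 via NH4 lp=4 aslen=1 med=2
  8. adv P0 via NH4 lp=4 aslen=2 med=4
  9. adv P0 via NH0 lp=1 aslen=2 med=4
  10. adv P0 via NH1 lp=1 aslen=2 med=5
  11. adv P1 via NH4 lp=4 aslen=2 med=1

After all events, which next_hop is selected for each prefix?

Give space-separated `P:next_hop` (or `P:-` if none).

Answer: P0:NH4 P1:NH2

Derivation:
Op 1: best P0=- P1=NH3
Op 2: best P0=- P1=NH1
Op 3: best P0=NH0 P1=NH1
Op 4: best P0=NH0 P1=NH1
Op 5: best P0=NH0 P1=NH2
Op 6: best P0=NH0 P1=NH2
Op 7: best P0=NH0 P1=NH2
Op 8: best P0=NH0 P1=NH2
Op 9: best P0=NH4 P1=NH2
Op 10: best P0=NH4 P1=NH2
Op 11: best P0=NH4 P1=NH2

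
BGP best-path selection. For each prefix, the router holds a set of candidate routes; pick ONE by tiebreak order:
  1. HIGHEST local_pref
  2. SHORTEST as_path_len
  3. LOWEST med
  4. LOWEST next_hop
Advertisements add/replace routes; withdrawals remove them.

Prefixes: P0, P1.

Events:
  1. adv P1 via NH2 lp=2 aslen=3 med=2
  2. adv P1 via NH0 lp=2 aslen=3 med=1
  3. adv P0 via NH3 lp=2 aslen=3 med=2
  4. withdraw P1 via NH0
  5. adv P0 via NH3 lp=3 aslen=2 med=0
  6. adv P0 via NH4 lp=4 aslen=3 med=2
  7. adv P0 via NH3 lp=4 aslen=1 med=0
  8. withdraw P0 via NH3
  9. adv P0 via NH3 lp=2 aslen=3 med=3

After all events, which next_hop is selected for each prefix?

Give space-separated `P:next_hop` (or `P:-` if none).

Op 1: best P0=- P1=NH2
Op 2: best P0=- P1=NH0
Op 3: best P0=NH3 P1=NH0
Op 4: best P0=NH3 P1=NH2
Op 5: best P0=NH3 P1=NH2
Op 6: best P0=NH4 P1=NH2
Op 7: best P0=NH3 P1=NH2
Op 8: best P0=NH4 P1=NH2
Op 9: best P0=NH4 P1=NH2

Answer: P0:NH4 P1:NH2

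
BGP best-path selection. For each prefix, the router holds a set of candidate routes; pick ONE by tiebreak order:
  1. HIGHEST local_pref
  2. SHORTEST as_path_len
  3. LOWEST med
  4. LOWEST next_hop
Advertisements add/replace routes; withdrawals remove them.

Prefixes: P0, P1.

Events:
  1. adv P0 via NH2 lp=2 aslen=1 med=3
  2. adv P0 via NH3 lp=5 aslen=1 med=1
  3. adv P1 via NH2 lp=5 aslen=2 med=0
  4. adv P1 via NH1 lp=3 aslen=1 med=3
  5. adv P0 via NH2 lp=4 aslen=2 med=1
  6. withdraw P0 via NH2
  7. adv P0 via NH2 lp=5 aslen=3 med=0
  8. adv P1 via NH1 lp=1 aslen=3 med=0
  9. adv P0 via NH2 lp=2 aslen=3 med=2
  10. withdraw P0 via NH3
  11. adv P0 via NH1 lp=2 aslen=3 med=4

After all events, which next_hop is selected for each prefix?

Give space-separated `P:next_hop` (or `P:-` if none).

Op 1: best P0=NH2 P1=-
Op 2: best P0=NH3 P1=-
Op 3: best P0=NH3 P1=NH2
Op 4: best P0=NH3 P1=NH2
Op 5: best P0=NH3 P1=NH2
Op 6: best P0=NH3 P1=NH2
Op 7: best P0=NH3 P1=NH2
Op 8: best P0=NH3 P1=NH2
Op 9: best P0=NH3 P1=NH2
Op 10: best P0=NH2 P1=NH2
Op 11: best P0=NH2 P1=NH2

Answer: P0:NH2 P1:NH2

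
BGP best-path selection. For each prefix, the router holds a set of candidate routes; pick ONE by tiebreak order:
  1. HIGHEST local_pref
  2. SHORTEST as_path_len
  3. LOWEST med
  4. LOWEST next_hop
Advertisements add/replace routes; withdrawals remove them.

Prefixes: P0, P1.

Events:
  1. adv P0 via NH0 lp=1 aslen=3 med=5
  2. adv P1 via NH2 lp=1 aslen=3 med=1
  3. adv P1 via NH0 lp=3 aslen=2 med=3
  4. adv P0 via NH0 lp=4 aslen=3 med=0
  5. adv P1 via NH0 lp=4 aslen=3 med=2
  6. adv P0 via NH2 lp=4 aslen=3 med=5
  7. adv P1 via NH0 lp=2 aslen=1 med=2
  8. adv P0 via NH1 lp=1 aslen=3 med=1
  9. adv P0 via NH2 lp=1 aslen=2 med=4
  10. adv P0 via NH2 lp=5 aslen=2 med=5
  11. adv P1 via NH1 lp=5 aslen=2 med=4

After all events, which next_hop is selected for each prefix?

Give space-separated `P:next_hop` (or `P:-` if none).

Answer: P0:NH2 P1:NH1

Derivation:
Op 1: best P0=NH0 P1=-
Op 2: best P0=NH0 P1=NH2
Op 3: best P0=NH0 P1=NH0
Op 4: best P0=NH0 P1=NH0
Op 5: best P0=NH0 P1=NH0
Op 6: best P0=NH0 P1=NH0
Op 7: best P0=NH0 P1=NH0
Op 8: best P0=NH0 P1=NH0
Op 9: best P0=NH0 P1=NH0
Op 10: best P0=NH2 P1=NH0
Op 11: best P0=NH2 P1=NH1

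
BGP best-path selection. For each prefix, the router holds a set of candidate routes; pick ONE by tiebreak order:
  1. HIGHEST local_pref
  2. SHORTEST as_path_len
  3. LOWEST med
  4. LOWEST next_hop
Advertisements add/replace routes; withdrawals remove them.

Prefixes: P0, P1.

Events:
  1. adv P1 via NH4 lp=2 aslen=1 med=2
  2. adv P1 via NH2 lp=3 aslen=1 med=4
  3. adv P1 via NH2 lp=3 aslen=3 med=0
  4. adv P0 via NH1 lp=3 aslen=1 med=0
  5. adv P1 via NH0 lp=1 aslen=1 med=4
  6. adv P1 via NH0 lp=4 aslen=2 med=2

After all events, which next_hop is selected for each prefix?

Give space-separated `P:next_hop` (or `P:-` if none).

Answer: P0:NH1 P1:NH0

Derivation:
Op 1: best P0=- P1=NH4
Op 2: best P0=- P1=NH2
Op 3: best P0=- P1=NH2
Op 4: best P0=NH1 P1=NH2
Op 5: best P0=NH1 P1=NH2
Op 6: best P0=NH1 P1=NH0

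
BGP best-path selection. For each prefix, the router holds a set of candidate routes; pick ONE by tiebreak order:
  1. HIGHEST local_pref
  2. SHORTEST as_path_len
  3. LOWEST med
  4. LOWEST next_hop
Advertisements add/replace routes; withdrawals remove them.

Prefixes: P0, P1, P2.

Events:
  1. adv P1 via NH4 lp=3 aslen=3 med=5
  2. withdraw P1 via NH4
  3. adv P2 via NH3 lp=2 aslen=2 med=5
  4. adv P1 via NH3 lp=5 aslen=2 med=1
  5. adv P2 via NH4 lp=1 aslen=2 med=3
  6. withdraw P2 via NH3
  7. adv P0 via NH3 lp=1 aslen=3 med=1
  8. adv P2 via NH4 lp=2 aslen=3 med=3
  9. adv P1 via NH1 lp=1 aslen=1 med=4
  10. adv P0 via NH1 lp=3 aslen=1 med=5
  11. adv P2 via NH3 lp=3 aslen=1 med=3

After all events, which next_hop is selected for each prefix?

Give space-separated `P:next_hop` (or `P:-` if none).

Op 1: best P0=- P1=NH4 P2=-
Op 2: best P0=- P1=- P2=-
Op 3: best P0=- P1=- P2=NH3
Op 4: best P0=- P1=NH3 P2=NH3
Op 5: best P0=- P1=NH3 P2=NH3
Op 6: best P0=- P1=NH3 P2=NH4
Op 7: best P0=NH3 P1=NH3 P2=NH4
Op 8: best P0=NH3 P1=NH3 P2=NH4
Op 9: best P0=NH3 P1=NH3 P2=NH4
Op 10: best P0=NH1 P1=NH3 P2=NH4
Op 11: best P0=NH1 P1=NH3 P2=NH3

Answer: P0:NH1 P1:NH3 P2:NH3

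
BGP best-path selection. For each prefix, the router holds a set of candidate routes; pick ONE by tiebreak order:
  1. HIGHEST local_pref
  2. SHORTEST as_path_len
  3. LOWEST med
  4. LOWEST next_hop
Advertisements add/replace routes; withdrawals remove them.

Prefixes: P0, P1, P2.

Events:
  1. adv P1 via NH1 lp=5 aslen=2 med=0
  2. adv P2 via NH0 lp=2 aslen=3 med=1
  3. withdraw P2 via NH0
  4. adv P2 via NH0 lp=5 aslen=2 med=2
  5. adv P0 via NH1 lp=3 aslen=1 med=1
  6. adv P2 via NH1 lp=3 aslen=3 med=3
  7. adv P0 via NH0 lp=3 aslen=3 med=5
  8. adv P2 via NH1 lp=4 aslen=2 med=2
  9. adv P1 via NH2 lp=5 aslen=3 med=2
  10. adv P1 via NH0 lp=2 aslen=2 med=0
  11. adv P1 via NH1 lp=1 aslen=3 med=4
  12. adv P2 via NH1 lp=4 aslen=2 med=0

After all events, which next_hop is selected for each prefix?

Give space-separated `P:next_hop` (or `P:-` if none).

Answer: P0:NH1 P1:NH2 P2:NH0

Derivation:
Op 1: best P0=- P1=NH1 P2=-
Op 2: best P0=- P1=NH1 P2=NH0
Op 3: best P0=- P1=NH1 P2=-
Op 4: best P0=- P1=NH1 P2=NH0
Op 5: best P0=NH1 P1=NH1 P2=NH0
Op 6: best P0=NH1 P1=NH1 P2=NH0
Op 7: best P0=NH1 P1=NH1 P2=NH0
Op 8: best P0=NH1 P1=NH1 P2=NH0
Op 9: best P0=NH1 P1=NH1 P2=NH0
Op 10: best P0=NH1 P1=NH1 P2=NH0
Op 11: best P0=NH1 P1=NH2 P2=NH0
Op 12: best P0=NH1 P1=NH2 P2=NH0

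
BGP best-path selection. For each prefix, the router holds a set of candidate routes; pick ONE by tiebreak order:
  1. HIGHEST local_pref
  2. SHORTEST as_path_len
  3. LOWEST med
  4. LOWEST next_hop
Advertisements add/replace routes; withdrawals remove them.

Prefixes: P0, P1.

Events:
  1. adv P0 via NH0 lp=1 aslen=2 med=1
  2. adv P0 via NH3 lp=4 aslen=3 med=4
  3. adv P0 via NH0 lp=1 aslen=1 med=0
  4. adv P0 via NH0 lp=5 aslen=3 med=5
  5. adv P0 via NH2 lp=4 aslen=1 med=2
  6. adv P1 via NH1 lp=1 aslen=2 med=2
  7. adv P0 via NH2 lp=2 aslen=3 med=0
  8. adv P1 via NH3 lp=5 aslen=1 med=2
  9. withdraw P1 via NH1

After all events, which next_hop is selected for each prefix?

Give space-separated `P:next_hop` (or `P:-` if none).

Op 1: best P0=NH0 P1=-
Op 2: best P0=NH3 P1=-
Op 3: best P0=NH3 P1=-
Op 4: best P0=NH0 P1=-
Op 5: best P0=NH0 P1=-
Op 6: best P0=NH0 P1=NH1
Op 7: best P0=NH0 P1=NH1
Op 8: best P0=NH0 P1=NH3
Op 9: best P0=NH0 P1=NH3

Answer: P0:NH0 P1:NH3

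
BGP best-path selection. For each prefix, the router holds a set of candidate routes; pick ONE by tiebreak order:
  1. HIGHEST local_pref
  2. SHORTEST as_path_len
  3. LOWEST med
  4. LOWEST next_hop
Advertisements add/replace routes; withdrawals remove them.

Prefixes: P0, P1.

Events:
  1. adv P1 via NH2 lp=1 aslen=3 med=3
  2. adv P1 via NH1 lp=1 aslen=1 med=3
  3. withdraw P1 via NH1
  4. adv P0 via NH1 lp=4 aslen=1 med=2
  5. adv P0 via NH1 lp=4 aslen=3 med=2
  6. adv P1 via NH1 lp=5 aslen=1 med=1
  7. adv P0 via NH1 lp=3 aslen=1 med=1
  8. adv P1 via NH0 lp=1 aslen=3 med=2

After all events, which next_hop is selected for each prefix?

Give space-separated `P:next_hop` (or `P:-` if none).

Op 1: best P0=- P1=NH2
Op 2: best P0=- P1=NH1
Op 3: best P0=- P1=NH2
Op 4: best P0=NH1 P1=NH2
Op 5: best P0=NH1 P1=NH2
Op 6: best P0=NH1 P1=NH1
Op 7: best P0=NH1 P1=NH1
Op 8: best P0=NH1 P1=NH1

Answer: P0:NH1 P1:NH1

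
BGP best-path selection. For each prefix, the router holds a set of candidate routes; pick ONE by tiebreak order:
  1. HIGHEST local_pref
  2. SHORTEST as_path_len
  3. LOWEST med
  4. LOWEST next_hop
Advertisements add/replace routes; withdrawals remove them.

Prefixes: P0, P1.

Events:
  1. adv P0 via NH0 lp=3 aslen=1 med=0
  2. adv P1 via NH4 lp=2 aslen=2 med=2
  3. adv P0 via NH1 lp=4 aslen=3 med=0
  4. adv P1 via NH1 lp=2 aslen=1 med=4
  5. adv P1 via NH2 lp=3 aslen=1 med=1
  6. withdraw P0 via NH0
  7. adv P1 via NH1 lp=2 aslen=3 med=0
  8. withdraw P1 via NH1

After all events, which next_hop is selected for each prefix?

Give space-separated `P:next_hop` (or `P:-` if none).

Op 1: best P0=NH0 P1=-
Op 2: best P0=NH0 P1=NH4
Op 3: best P0=NH1 P1=NH4
Op 4: best P0=NH1 P1=NH1
Op 5: best P0=NH1 P1=NH2
Op 6: best P0=NH1 P1=NH2
Op 7: best P0=NH1 P1=NH2
Op 8: best P0=NH1 P1=NH2

Answer: P0:NH1 P1:NH2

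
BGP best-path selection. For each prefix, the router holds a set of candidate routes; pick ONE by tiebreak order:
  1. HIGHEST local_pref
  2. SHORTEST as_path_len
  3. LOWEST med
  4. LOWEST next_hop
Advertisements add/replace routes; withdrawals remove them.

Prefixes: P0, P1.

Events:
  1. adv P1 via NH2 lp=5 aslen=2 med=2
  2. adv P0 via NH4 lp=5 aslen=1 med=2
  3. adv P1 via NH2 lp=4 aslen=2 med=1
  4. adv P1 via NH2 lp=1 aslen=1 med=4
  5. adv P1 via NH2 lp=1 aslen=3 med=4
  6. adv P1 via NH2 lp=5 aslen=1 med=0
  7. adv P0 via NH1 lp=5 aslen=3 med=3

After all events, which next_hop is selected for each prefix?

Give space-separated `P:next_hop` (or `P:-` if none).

Answer: P0:NH4 P1:NH2

Derivation:
Op 1: best P0=- P1=NH2
Op 2: best P0=NH4 P1=NH2
Op 3: best P0=NH4 P1=NH2
Op 4: best P0=NH4 P1=NH2
Op 5: best P0=NH4 P1=NH2
Op 6: best P0=NH4 P1=NH2
Op 7: best P0=NH4 P1=NH2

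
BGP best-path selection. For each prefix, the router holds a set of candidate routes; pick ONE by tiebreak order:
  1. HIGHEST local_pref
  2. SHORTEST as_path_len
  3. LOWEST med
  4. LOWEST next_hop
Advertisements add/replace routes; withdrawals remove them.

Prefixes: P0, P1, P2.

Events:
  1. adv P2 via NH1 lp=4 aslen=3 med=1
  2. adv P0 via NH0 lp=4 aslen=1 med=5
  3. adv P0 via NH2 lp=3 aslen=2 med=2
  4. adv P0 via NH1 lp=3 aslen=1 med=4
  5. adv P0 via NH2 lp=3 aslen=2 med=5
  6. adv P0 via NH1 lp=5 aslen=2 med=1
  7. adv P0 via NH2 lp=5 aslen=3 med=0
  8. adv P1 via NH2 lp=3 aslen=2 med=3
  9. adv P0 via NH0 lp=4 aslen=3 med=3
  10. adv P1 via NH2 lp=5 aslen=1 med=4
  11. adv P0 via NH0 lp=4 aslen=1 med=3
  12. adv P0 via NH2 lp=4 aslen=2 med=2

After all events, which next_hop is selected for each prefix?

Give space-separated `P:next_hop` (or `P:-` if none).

Answer: P0:NH1 P1:NH2 P2:NH1

Derivation:
Op 1: best P0=- P1=- P2=NH1
Op 2: best P0=NH0 P1=- P2=NH1
Op 3: best P0=NH0 P1=- P2=NH1
Op 4: best P0=NH0 P1=- P2=NH1
Op 5: best P0=NH0 P1=- P2=NH1
Op 6: best P0=NH1 P1=- P2=NH1
Op 7: best P0=NH1 P1=- P2=NH1
Op 8: best P0=NH1 P1=NH2 P2=NH1
Op 9: best P0=NH1 P1=NH2 P2=NH1
Op 10: best P0=NH1 P1=NH2 P2=NH1
Op 11: best P0=NH1 P1=NH2 P2=NH1
Op 12: best P0=NH1 P1=NH2 P2=NH1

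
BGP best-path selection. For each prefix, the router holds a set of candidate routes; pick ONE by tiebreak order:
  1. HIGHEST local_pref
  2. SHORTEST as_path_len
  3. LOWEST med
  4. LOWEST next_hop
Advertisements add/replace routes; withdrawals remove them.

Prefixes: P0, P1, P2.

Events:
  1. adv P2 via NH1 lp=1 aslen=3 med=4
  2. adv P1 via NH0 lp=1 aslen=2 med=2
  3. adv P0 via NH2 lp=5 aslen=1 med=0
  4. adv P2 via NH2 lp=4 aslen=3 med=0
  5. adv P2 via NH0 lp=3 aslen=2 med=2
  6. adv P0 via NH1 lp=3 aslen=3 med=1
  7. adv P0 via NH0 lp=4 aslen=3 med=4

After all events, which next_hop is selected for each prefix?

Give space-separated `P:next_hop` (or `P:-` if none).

Answer: P0:NH2 P1:NH0 P2:NH2

Derivation:
Op 1: best P0=- P1=- P2=NH1
Op 2: best P0=- P1=NH0 P2=NH1
Op 3: best P0=NH2 P1=NH0 P2=NH1
Op 4: best P0=NH2 P1=NH0 P2=NH2
Op 5: best P0=NH2 P1=NH0 P2=NH2
Op 6: best P0=NH2 P1=NH0 P2=NH2
Op 7: best P0=NH2 P1=NH0 P2=NH2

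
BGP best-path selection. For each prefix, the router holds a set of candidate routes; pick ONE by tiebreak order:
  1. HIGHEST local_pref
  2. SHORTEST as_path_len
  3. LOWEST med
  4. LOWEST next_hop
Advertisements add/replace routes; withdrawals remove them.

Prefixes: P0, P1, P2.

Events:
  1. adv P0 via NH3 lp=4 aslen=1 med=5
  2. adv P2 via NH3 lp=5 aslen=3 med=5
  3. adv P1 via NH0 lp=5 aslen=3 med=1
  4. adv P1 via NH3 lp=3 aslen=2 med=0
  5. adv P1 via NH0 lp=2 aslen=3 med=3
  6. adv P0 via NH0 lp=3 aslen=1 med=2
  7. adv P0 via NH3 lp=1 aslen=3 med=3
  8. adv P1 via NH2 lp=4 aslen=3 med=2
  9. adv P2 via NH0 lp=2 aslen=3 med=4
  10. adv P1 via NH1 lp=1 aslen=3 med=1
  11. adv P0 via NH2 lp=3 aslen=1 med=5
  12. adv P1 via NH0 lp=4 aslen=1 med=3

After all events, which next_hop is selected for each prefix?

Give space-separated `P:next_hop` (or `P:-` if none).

Op 1: best P0=NH3 P1=- P2=-
Op 2: best P0=NH3 P1=- P2=NH3
Op 3: best P0=NH3 P1=NH0 P2=NH3
Op 4: best P0=NH3 P1=NH0 P2=NH3
Op 5: best P0=NH3 P1=NH3 P2=NH3
Op 6: best P0=NH3 P1=NH3 P2=NH3
Op 7: best P0=NH0 P1=NH3 P2=NH3
Op 8: best P0=NH0 P1=NH2 P2=NH3
Op 9: best P0=NH0 P1=NH2 P2=NH3
Op 10: best P0=NH0 P1=NH2 P2=NH3
Op 11: best P0=NH0 P1=NH2 P2=NH3
Op 12: best P0=NH0 P1=NH0 P2=NH3

Answer: P0:NH0 P1:NH0 P2:NH3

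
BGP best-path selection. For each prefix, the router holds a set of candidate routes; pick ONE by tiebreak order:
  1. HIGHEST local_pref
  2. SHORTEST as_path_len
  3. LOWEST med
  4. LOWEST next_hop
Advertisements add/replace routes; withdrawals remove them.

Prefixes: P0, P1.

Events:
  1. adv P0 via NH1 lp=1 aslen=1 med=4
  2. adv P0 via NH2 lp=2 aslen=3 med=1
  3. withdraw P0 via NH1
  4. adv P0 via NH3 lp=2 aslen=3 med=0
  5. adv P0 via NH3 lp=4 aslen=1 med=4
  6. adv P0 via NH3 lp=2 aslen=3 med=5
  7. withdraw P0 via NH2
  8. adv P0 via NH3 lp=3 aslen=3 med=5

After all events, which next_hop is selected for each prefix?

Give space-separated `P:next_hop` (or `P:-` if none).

Op 1: best P0=NH1 P1=-
Op 2: best P0=NH2 P1=-
Op 3: best P0=NH2 P1=-
Op 4: best P0=NH3 P1=-
Op 5: best P0=NH3 P1=-
Op 6: best P0=NH2 P1=-
Op 7: best P0=NH3 P1=-
Op 8: best P0=NH3 P1=-

Answer: P0:NH3 P1:-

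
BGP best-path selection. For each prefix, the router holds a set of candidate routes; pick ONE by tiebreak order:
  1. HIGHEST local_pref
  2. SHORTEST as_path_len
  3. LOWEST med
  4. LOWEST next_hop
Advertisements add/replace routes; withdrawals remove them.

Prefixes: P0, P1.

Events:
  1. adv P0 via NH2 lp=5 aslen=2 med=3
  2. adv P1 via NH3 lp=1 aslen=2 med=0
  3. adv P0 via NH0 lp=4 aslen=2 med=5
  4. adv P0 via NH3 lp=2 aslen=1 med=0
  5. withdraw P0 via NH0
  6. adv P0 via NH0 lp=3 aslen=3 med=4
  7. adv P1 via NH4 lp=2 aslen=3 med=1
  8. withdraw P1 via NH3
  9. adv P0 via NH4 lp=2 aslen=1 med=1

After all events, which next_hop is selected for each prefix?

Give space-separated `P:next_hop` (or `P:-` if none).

Op 1: best P0=NH2 P1=-
Op 2: best P0=NH2 P1=NH3
Op 3: best P0=NH2 P1=NH3
Op 4: best P0=NH2 P1=NH3
Op 5: best P0=NH2 P1=NH3
Op 6: best P0=NH2 P1=NH3
Op 7: best P0=NH2 P1=NH4
Op 8: best P0=NH2 P1=NH4
Op 9: best P0=NH2 P1=NH4

Answer: P0:NH2 P1:NH4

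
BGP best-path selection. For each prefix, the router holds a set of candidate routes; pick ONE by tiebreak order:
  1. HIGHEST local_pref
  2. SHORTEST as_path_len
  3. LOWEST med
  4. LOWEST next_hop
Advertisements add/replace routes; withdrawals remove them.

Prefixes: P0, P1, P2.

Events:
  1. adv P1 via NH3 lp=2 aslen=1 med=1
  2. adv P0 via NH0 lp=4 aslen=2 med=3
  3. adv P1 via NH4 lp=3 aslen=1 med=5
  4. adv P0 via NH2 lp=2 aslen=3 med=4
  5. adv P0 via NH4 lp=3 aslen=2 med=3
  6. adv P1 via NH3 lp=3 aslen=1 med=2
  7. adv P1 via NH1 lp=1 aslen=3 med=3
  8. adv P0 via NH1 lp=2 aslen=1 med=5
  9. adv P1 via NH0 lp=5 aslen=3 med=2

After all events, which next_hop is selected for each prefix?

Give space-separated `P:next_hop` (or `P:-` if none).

Answer: P0:NH0 P1:NH0 P2:-

Derivation:
Op 1: best P0=- P1=NH3 P2=-
Op 2: best P0=NH0 P1=NH3 P2=-
Op 3: best P0=NH0 P1=NH4 P2=-
Op 4: best P0=NH0 P1=NH4 P2=-
Op 5: best P0=NH0 P1=NH4 P2=-
Op 6: best P0=NH0 P1=NH3 P2=-
Op 7: best P0=NH0 P1=NH3 P2=-
Op 8: best P0=NH0 P1=NH3 P2=-
Op 9: best P0=NH0 P1=NH0 P2=-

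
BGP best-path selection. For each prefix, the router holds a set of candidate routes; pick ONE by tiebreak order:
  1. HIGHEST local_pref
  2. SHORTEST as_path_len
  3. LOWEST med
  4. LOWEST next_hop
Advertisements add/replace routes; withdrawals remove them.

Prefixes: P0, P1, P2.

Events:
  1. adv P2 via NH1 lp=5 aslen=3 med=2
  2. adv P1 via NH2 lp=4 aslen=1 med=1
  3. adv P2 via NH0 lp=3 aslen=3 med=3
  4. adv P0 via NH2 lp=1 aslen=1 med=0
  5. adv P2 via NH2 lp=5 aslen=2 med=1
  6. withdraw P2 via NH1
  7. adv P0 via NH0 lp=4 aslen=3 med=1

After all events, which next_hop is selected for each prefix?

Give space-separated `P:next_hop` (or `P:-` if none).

Op 1: best P0=- P1=- P2=NH1
Op 2: best P0=- P1=NH2 P2=NH1
Op 3: best P0=- P1=NH2 P2=NH1
Op 4: best P0=NH2 P1=NH2 P2=NH1
Op 5: best P0=NH2 P1=NH2 P2=NH2
Op 6: best P0=NH2 P1=NH2 P2=NH2
Op 7: best P0=NH0 P1=NH2 P2=NH2

Answer: P0:NH0 P1:NH2 P2:NH2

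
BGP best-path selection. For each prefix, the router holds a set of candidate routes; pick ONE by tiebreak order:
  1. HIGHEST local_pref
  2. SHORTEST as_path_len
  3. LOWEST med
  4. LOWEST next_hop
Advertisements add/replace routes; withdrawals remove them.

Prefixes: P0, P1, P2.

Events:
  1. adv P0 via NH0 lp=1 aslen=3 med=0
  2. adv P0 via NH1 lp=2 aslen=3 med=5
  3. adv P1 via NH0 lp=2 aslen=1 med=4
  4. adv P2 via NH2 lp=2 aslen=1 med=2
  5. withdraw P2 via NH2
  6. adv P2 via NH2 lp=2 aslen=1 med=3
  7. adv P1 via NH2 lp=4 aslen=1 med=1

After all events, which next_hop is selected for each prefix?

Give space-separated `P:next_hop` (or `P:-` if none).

Op 1: best P0=NH0 P1=- P2=-
Op 2: best P0=NH1 P1=- P2=-
Op 3: best P0=NH1 P1=NH0 P2=-
Op 4: best P0=NH1 P1=NH0 P2=NH2
Op 5: best P0=NH1 P1=NH0 P2=-
Op 6: best P0=NH1 P1=NH0 P2=NH2
Op 7: best P0=NH1 P1=NH2 P2=NH2

Answer: P0:NH1 P1:NH2 P2:NH2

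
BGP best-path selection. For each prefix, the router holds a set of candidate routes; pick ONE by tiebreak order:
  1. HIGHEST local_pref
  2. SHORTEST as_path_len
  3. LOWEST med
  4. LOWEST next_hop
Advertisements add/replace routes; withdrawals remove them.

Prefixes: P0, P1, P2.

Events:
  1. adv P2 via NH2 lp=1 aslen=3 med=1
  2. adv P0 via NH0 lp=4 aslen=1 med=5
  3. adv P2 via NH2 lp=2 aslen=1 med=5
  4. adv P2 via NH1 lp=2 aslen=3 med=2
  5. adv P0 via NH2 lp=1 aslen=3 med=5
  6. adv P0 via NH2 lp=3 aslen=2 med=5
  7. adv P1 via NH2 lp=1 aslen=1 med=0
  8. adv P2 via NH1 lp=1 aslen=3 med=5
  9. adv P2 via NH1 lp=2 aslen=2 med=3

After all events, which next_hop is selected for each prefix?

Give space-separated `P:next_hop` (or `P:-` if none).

Op 1: best P0=- P1=- P2=NH2
Op 2: best P0=NH0 P1=- P2=NH2
Op 3: best P0=NH0 P1=- P2=NH2
Op 4: best P0=NH0 P1=- P2=NH2
Op 5: best P0=NH0 P1=- P2=NH2
Op 6: best P0=NH0 P1=- P2=NH2
Op 7: best P0=NH0 P1=NH2 P2=NH2
Op 8: best P0=NH0 P1=NH2 P2=NH2
Op 9: best P0=NH0 P1=NH2 P2=NH2

Answer: P0:NH0 P1:NH2 P2:NH2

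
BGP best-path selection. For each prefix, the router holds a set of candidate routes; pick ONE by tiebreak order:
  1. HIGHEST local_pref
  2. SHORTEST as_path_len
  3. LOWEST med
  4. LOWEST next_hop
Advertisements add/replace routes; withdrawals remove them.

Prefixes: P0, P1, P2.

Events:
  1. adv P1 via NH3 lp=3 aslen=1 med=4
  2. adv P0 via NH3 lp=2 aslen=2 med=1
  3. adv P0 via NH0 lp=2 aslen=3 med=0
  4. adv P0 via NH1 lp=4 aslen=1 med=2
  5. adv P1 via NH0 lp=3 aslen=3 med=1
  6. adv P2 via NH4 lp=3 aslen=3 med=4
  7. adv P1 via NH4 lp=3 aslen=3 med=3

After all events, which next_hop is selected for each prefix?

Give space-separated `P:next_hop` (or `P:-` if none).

Op 1: best P0=- P1=NH3 P2=-
Op 2: best P0=NH3 P1=NH3 P2=-
Op 3: best P0=NH3 P1=NH3 P2=-
Op 4: best P0=NH1 P1=NH3 P2=-
Op 5: best P0=NH1 P1=NH3 P2=-
Op 6: best P0=NH1 P1=NH3 P2=NH4
Op 7: best P0=NH1 P1=NH3 P2=NH4

Answer: P0:NH1 P1:NH3 P2:NH4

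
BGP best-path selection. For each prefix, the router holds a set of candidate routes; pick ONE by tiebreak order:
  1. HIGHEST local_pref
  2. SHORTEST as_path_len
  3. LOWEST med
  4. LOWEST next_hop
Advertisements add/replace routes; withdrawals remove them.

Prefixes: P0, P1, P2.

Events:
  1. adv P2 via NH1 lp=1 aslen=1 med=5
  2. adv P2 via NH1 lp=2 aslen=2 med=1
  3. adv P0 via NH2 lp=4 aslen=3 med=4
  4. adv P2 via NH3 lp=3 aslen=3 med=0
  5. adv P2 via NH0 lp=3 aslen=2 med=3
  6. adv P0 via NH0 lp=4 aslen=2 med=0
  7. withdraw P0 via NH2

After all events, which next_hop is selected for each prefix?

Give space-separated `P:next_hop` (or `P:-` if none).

Answer: P0:NH0 P1:- P2:NH0

Derivation:
Op 1: best P0=- P1=- P2=NH1
Op 2: best P0=- P1=- P2=NH1
Op 3: best P0=NH2 P1=- P2=NH1
Op 4: best P0=NH2 P1=- P2=NH3
Op 5: best P0=NH2 P1=- P2=NH0
Op 6: best P0=NH0 P1=- P2=NH0
Op 7: best P0=NH0 P1=- P2=NH0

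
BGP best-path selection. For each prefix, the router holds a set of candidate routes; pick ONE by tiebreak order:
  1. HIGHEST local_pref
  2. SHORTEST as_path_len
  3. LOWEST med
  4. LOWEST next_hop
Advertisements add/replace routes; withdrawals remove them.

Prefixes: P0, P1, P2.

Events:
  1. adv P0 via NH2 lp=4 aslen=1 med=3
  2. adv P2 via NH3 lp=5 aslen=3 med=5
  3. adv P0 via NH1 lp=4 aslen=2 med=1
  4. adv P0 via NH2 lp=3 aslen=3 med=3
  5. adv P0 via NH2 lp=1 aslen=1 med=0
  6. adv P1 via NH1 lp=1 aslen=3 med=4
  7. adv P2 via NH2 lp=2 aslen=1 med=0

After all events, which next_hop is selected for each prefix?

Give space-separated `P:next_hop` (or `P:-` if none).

Answer: P0:NH1 P1:NH1 P2:NH3

Derivation:
Op 1: best P0=NH2 P1=- P2=-
Op 2: best P0=NH2 P1=- P2=NH3
Op 3: best P0=NH2 P1=- P2=NH3
Op 4: best P0=NH1 P1=- P2=NH3
Op 5: best P0=NH1 P1=- P2=NH3
Op 6: best P0=NH1 P1=NH1 P2=NH3
Op 7: best P0=NH1 P1=NH1 P2=NH3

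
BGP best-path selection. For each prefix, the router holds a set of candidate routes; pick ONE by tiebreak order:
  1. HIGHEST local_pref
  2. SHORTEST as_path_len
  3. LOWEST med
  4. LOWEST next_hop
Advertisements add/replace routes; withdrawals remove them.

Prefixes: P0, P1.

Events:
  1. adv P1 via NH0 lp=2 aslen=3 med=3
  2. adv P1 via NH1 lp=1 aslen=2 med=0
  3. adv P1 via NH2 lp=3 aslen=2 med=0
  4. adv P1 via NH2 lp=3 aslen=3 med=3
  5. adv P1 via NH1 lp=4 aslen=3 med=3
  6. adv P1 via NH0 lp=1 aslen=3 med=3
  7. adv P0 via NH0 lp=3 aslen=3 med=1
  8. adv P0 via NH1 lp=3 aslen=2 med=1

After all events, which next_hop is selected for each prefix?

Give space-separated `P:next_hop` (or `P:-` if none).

Answer: P0:NH1 P1:NH1

Derivation:
Op 1: best P0=- P1=NH0
Op 2: best P0=- P1=NH0
Op 3: best P0=- P1=NH2
Op 4: best P0=- P1=NH2
Op 5: best P0=- P1=NH1
Op 6: best P0=- P1=NH1
Op 7: best P0=NH0 P1=NH1
Op 8: best P0=NH1 P1=NH1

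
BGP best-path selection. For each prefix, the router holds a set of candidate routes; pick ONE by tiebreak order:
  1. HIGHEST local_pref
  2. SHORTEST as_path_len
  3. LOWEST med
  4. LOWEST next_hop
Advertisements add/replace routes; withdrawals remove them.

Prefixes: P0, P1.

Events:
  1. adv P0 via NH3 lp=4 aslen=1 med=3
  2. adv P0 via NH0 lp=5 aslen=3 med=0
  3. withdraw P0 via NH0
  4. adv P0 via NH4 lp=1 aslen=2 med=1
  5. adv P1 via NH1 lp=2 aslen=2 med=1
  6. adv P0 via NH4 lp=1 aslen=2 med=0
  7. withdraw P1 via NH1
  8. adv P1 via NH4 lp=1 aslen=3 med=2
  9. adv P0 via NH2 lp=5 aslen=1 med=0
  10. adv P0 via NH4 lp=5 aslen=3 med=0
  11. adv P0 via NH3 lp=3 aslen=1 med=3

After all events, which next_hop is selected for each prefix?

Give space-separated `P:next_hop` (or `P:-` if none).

Answer: P0:NH2 P1:NH4

Derivation:
Op 1: best P0=NH3 P1=-
Op 2: best P0=NH0 P1=-
Op 3: best P0=NH3 P1=-
Op 4: best P0=NH3 P1=-
Op 5: best P0=NH3 P1=NH1
Op 6: best P0=NH3 P1=NH1
Op 7: best P0=NH3 P1=-
Op 8: best P0=NH3 P1=NH4
Op 9: best P0=NH2 P1=NH4
Op 10: best P0=NH2 P1=NH4
Op 11: best P0=NH2 P1=NH4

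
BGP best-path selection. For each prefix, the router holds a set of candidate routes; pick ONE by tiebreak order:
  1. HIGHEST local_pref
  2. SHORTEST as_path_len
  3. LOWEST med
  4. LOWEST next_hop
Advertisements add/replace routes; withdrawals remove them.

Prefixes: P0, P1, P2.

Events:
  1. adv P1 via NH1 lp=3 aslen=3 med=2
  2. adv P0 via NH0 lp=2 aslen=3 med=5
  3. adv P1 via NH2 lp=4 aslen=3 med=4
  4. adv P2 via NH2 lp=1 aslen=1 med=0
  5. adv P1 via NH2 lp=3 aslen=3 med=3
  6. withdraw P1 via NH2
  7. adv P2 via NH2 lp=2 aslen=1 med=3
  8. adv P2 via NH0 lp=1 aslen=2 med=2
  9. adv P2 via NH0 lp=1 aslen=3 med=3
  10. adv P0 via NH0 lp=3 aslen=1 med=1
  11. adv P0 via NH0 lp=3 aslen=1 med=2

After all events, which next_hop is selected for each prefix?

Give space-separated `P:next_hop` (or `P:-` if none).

Op 1: best P0=- P1=NH1 P2=-
Op 2: best P0=NH0 P1=NH1 P2=-
Op 3: best P0=NH0 P1=NH2 P2=-
Op 4: best P0=NH0 P1=NH2 P2=NH2
Op 5: best P0=NH0 P1=NH1 P2=NH2
Op 6: best P0=NH0 P1=NH1 P2=NH2
Op 7: best P0=NH0 P1=NH1 P2=NH2
Op 8: best P0=NH0 P1=NH1 P2=NH2
Op 9: best P0=NH0 P1=NH1 P2=NH2
Op 10: best P0=NH0 P1=NH1 P2=NH2
Op 11: best P0=NH0 P1=NH1 P2=NH2

Answer: P0:NH0 P1:NH1 P2:NH2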